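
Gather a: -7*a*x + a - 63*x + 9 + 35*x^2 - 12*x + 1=a*(1 - 7*x) + 35*x^2 - 75*x + 10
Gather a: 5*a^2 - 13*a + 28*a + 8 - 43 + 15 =5*a^2 + 15*a - 20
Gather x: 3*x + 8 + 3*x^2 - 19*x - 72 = 3*x^2 - 16*x - 64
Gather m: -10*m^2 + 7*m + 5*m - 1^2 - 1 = -10*m^2 + 12*m - 2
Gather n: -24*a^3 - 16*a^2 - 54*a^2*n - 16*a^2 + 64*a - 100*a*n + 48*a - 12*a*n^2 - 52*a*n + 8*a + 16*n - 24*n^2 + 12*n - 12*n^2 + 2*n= -24*a^3 - 32*a^2 + 120*a + n^2*(-12*a - 36) + n*(-54*a^2 - 152*a + 30)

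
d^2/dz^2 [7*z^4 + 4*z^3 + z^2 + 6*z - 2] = 84*z^2 + 24*z + 2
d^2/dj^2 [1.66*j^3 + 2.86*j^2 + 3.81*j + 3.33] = 9.96*j + 5.72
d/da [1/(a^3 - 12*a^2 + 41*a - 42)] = (-3*a^2 + 24*a - 41)/(a^3 - 12*a^2 + 41*a - 42)^2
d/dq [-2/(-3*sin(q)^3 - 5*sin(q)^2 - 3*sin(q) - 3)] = 2*(-10*sin(q) + 9*cos(q)^2 - 12)*cos(q)/(3*sin(q)^3 + 5*sin(q)^2 + 3*sin(q) + 3)^2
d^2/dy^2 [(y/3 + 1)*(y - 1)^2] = 2*y + 2/3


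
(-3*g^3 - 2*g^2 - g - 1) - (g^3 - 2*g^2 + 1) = -4*g^3 - g - 2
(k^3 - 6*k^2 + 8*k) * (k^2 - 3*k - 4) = k^5 - 9*k^4 + 22*k^3 - 32*k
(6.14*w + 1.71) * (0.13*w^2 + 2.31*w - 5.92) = 0.7982*w^3 + 14.4057*w^2 - 32.3987*w - 10.1232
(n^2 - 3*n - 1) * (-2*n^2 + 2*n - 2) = -2*n^4 + 8*n^3 - 6*n^2 + 4*n + 2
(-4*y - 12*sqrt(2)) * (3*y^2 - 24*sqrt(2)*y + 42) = -12*y^3 + 60*sqrt(2)*y^2 + 408*y - 504*sqrt(2)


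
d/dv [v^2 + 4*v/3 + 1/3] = 2*v + 4/3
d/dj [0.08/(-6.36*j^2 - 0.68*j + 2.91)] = (1.0176*j + 0.0544)/(6.36*j^2 + 0.68*j - 2.91)^2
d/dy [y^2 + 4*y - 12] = 2*y + 4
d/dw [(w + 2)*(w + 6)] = 2*w + 8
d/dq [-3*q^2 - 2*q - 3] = -6*q - 2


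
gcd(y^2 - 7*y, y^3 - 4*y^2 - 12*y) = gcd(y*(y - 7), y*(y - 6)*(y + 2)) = y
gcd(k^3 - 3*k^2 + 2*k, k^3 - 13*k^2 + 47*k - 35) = k - 1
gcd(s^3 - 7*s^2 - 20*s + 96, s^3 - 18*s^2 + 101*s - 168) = s^2 - 11*s + 24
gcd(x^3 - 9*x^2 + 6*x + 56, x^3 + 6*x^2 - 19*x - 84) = x - 4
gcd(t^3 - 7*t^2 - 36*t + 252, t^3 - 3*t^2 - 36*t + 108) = t^2 - 36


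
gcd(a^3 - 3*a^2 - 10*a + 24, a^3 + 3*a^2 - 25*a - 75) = a + 3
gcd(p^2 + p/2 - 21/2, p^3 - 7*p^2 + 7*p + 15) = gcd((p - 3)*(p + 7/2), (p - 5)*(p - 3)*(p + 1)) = p - 3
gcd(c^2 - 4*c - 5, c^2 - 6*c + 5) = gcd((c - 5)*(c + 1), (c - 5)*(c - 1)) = c - 5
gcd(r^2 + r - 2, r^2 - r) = r - 1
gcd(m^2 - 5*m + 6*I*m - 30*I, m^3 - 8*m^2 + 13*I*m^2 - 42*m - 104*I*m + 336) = m + 6*I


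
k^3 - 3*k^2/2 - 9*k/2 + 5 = (k - 5/2)*(k - 1)*(k + 2)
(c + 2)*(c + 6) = c^2 + 8*c + 12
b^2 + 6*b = b*(b + 6)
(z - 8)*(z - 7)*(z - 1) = z^3 - 16*z^2 + 71*z - 56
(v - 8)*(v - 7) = v^2 - 15*v + 56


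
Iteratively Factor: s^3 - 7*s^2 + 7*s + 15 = (s + 1)*(s^2 - 8*s + 15) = (s - 5)*(s + 1)*(s - 3)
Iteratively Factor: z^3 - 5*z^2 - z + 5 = (z + 1)*(z^2 - 6*z + 5) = (z - 1)*(z + 1)*(z - 5)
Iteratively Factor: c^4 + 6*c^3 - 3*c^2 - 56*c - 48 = (c - 3)*(c^3 + 9*c^2 + 24*c + 16) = (c - 3)*(c + 4)*(c^2 + 5*c + 4) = (c - 3)*(c + 4)^2*(c + 1)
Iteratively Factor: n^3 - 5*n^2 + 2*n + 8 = (n - 4)*(n^2 - n - 2) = (n - 4)*(n - 2)*(n + 1)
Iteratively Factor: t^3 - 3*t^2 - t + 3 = (t - 3)*(t^2 - 1) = (t - 3)*(t - 1)*(t + 1)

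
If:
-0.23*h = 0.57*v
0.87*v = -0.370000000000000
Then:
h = 1.05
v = -0.43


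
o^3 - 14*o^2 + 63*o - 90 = (o - 6)*(o - 5)*(o - 3)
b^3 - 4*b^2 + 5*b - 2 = (b - 2)*(b - 1)^2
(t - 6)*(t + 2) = t^2 - 4*t - 12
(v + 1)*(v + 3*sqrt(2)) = v^2 + v + 3*sqrt(2)*v + 3*sqrt(2)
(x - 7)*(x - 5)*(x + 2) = x^3 - 10*x^2 + 11*x + 70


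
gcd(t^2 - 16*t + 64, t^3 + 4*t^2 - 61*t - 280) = t - 8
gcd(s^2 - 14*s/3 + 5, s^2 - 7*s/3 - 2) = s - 3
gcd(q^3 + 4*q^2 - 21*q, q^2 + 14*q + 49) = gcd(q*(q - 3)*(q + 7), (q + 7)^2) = q + 7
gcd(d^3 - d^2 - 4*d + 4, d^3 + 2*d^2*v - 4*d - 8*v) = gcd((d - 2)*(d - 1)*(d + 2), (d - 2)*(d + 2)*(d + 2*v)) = d^2 - 4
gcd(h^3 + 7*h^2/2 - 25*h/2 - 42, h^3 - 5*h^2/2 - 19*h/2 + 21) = h^2 - h/2 - 21/2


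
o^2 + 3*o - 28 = (o - 4)*(o + 7)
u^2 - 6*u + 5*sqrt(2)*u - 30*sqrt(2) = (u - 6)*(u + 5*sqrt(2))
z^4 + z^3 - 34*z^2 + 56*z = z*(z - 4)*(z - 2)*(z + 7)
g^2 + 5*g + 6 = (g + 2)*(g + 3)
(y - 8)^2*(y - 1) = y^3 - 17*y^2 + 80*y - 64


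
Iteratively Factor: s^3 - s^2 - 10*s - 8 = (s + 2)*(s^2 - 3*s - 4) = (s - 4)*(s + 2)*(s + 1)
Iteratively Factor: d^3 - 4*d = (d + 2)*(d^2 - 2*d) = d*(d + 2)*(d - 2)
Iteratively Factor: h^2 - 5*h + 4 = (h - 1)*(h - 4)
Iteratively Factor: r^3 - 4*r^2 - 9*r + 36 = (r - 4)*(r^2 - 9) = (r - 4)*(r + 3)*(r - 3)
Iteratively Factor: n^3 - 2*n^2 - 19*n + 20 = (n - 5)*(n^2 + 3*n - 4) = (n - 5)*(n + 4)*(n - 1)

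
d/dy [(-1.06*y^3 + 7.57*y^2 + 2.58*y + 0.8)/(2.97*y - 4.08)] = (-6.2964*y^3 + 35.4573*y^2 - 61.7712*y - 12.9024)/(8.8209*y^2 - 24.2352*y + 16.6464)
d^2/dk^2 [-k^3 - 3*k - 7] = -6*k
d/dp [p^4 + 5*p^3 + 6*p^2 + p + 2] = 4*p^3 + 15*p^2 + 12*p + 1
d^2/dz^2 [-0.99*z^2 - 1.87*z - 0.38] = -1.98000000000000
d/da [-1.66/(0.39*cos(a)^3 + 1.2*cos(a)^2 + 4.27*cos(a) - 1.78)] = (1.9422*sin(a)^2 - 3.984*cos(a) - 9.0304)*sin(a)/(0.39*cos(a)^3 + 1.2*cos(a)^2 + 4.27*cos(a) - 1.78)^2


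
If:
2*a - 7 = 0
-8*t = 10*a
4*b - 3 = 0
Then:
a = 7/2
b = 3/4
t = -35/8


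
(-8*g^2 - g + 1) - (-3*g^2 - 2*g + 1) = -5*g^2 + g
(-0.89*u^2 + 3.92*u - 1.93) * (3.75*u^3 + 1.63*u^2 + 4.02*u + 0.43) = -3.3375*u^5 + 13.2493*u^4 - 4.4257*u^3 + 12.2298*u^2 - 6.073*u - 0.8299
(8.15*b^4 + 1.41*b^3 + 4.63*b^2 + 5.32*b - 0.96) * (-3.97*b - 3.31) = -32.3555*b^5 - 32.5742*b^4 - 23.0482*b^3 - 36.4457*b^2 - 13.798*b + 3.1776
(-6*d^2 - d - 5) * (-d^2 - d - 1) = 6*d^4 + 7*d^3 + 12*d^2 + 6*d + 5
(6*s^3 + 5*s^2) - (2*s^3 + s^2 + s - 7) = 4*s^3 + 4*s^2 - s + 7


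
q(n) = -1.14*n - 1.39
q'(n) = -1.14000000000000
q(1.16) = -2.71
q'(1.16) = -1.14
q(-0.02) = -1.37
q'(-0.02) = -1.14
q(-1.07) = -0.17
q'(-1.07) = -1.14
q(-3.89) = 3.04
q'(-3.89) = -1.14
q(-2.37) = 1.31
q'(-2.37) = -1.14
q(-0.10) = -1.28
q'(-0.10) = -1.14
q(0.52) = -1.98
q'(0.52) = -1.14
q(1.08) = -2.62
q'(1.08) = -1.14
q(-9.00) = 8.87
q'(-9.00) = -1.14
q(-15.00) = 15.71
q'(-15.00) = -1.14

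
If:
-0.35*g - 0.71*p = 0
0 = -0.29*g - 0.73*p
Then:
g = 0.00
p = 0.00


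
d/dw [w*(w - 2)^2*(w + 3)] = 4*w^3 - 3*w^2 - 16*w + 12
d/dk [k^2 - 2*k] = 2*k - 2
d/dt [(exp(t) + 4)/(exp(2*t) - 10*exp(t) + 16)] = (-2*(exp(t) - 5)*(exp(t) + 4) + exp(2*t) - 10*exp(t) + 16)*exp(t)/(exp(2*t) - 10*exp(t) + 16)^2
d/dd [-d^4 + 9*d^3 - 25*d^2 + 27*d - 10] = -4*d^3 + 27*d^2 - 50*d + 27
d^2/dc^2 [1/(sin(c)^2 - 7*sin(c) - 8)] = (-4*sin(c)^3 + 25*sin(c)^2 - 100*sin(c) + 114)/((sin(c) - 8)^3*(sin(c) + 1)^2)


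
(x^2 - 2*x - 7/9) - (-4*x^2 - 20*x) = 5*x^2 + 18*x - 7/9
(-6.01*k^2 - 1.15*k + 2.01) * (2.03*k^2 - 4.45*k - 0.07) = -12.2003*k^4 + 24.41*k^3 + 9.6185*k^2 - 8.864*k - 0.1407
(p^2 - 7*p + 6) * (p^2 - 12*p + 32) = p^4 - 19*p^3 + 122*p^2 - 296*p + 192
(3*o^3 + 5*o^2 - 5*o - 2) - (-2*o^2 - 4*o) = 3*o^3 + 7*o^2 - o - 2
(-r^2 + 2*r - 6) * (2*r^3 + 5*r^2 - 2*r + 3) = -2*r^5 - r^4 - 37*r^2 + 18*r - 18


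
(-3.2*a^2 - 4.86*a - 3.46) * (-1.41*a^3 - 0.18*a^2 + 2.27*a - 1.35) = 4.512*a^5 + 7.4286*a^4 - 1.5106*a^3 - 6.0894*a^2 - 1.2932*a + 4.671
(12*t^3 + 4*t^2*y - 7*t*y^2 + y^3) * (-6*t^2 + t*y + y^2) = -72*t^5 - 12*t^4*y + 58*t^3*y^2 - 9*t^2*y^3 - 6*t*y^4 + y^5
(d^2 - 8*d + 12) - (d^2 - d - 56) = 68 - 7*d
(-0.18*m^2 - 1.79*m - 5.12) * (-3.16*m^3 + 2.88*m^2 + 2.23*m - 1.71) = 0.5688*m^5 + 5.138*m^4 + 10.6226*m^3 - 18.4295*m^2 - 8.3567*m + 8.7552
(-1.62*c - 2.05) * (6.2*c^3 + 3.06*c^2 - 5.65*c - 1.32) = -10.044*c^4 - 17.6672*c^3 + 2.88*c^2 + 13.7209*c + 2.706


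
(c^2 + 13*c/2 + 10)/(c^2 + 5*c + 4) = (c + 5/2)/(c + 1)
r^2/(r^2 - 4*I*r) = r/(r - 4*I)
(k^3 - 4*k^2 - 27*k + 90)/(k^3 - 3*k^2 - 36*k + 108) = (k + 5)/(k + 6)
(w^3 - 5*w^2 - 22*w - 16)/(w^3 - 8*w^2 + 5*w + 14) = (w^2 - 6*w - 16)/(w^2 - 9*w + 14)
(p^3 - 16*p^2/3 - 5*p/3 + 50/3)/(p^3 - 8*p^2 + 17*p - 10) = (p + 5/3)/(p - 1)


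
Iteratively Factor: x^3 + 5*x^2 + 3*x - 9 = (x + 3)*(x^2 + 2*x - 3) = (x + 3)^2*(x - 1)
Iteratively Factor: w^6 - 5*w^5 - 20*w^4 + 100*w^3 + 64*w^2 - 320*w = (w + 4)*(w^5 - 9*w^4 + 16*w^3 + 36*w^2 - 80*w) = (w - 4)*(w + 4)*(w^4 - 5*w^3 - 4*w^2 + 20*w) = (w - 4)*(w + 2)*(w + 4)*(w^3 - 7*w^2 + 10*w) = w*(w - 4)*(w + 2)*(w + 4)*(w^2 - 7*w + 10) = w*(w - 4)*(w - 2)*(w + 2)*(w + 4)*(w - 5)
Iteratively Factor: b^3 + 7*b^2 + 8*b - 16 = (b - 1)*(b^2 + 8*b + 16) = (b - 1)*(b + 4)*(b + 4)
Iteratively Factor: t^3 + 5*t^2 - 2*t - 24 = (t + 4)*(t^2 + t - 6) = (t + 3)*(t + 4)*(t - 2)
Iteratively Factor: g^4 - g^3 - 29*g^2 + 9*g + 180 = (g + 4)*(g^3 - 5*g^2 - 9*g + 45) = (g + 3)*(g + 4)*(g^2 - 8*g + 15) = (g - 3)*(g + 3)*(g + 4)*(g - 5)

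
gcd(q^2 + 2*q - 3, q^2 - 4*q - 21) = q + 3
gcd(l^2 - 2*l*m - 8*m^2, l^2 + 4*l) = 1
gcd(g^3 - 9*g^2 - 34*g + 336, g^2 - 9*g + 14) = g - 7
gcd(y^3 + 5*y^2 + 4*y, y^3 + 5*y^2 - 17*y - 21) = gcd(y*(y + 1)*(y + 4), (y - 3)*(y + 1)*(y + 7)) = y + 1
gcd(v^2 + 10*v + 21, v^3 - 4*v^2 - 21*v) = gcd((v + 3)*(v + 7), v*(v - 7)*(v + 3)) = v + 3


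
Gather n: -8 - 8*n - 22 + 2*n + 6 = -6*n - 24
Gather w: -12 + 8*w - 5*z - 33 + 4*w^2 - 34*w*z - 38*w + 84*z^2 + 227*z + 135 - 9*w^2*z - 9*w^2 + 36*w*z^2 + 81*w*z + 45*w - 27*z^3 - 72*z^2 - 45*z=w^2*(-9*z - 5) + w*(36*z^2 + 47*z + 15) - 27*z^3 + 12*z^2 + 177*z + 90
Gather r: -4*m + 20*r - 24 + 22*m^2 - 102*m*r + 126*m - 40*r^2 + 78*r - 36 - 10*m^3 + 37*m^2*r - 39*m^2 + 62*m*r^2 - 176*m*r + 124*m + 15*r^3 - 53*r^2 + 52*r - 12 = -10*m^3 - 17*m^2 + 246*m + 15*r^3 + r^2*(62*m - 93) + r*(37*m^2 - 278*m + 150) - 72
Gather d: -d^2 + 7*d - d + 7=-d^2 + 6*d + 7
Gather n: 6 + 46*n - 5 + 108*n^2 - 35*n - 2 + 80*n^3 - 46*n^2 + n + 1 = 80*n^3 + 62*n^2 + 12*n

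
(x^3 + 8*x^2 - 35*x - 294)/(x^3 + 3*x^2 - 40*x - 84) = (x + 7)/(x + 2)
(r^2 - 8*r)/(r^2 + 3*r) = (r - 8)/(r + 3)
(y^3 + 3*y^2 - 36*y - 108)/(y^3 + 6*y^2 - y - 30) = (y^2 - 36)/(y^2 + 3*y - 10)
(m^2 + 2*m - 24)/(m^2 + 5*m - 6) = (m - 4)/(m - 1)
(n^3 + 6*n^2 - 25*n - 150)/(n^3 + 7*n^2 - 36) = (n^2 - 25)/(n^2 + n - 6)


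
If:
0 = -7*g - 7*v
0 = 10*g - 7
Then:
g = 7/10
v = -7/10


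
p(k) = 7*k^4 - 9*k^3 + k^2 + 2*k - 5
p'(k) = 28*k^3 - 27*k^2 + 2*k + 2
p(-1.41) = 47.06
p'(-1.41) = -132.99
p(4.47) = 2014.74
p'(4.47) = 1972.27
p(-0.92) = 6.03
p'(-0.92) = -44.50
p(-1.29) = 32.79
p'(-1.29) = -105.62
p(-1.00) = 10.00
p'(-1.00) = -55.00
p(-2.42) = 363.65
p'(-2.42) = -557.79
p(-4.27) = 3032.45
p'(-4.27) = -2678.75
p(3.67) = 840.81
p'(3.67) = 1029.74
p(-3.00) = 808.00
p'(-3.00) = -1003.00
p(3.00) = 334.00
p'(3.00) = 521.00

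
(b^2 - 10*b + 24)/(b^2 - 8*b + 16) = (b - 6)/(b - 4)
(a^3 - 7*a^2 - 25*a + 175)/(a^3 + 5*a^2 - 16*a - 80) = (a^2 - 12*a + 35)/(a^2 - 16)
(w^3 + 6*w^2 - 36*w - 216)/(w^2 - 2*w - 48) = (w^2 - 36)/(w - 8)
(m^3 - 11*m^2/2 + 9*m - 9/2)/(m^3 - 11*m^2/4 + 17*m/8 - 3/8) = 4*(m - 3)/(4*m - 1)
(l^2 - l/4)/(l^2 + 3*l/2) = (4*l - 1)/(2*(2*l + 3))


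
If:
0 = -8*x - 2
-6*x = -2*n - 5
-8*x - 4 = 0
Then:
No Solution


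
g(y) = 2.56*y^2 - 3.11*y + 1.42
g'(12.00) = 58.33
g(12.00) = 332.74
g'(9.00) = 42.97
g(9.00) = 180.79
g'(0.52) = -0.45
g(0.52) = 0.50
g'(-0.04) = -3.31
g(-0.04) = 1.55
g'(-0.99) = -8.18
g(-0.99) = 7.01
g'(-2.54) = -16.11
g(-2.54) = 25.84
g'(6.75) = 31.45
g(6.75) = 97.07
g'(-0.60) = -6.18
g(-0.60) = 4.21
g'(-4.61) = -26.71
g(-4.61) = 70.16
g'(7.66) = 36.11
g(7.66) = 127.81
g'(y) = 5.12*y - 3.11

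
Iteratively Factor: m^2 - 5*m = (m)*(m - 5)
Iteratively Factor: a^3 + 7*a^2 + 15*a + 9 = (a + 1)*(a^2 + 6*a + 9) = (a + 1)*(a + 3)*(a + 3)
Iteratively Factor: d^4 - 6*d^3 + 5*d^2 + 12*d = (d + 1)*(d^3 - 7*d^2 + 12*d) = (d - 3)*(d + 1)*(d^2 - 4*d) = d*(d - 3)*(d + 1)*(d - 4)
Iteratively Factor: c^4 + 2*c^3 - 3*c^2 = (c - 1)*(c^3 + 3*c^2) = c*(c - 1)*(c^2 + 3*c) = c^2*(c - 1)*(c + 3)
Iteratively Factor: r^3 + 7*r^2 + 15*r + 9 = (r + 1)*(r^2 + 6*r + 9) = (r + 1)*(r + 3)*(r + 3)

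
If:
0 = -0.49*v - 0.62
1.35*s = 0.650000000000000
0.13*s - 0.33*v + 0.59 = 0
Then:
No Solution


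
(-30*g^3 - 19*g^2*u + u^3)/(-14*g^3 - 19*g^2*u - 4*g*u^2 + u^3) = (-15*g^2 - 2*g*u + u^2)/(-7*g^2 - 6*g*u + u^2)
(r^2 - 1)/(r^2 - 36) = (r^2 - 1)/(r^2 - 36)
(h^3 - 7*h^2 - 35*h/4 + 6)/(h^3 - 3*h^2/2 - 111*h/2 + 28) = (h + 3/2)/(h + 7)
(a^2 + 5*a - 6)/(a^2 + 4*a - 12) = (a - 1)/(a - 2)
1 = 1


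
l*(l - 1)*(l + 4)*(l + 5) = l^4 + 8*l^3 + 11*l^2 - 20*l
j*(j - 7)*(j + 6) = j^3 - j^2 - 42*j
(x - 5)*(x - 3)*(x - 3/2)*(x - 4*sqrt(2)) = x^4 - 19*x^3/2 - 4*sqrt(2)*x^3 + 27*x^2 + 38*sqrt(2)*x^2 - 108*sqrt(2)*x - 45*x/2 + 90*sqrt(2)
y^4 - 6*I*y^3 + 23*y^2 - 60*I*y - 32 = (y - 8*I)*(y - I)^2*(y + 4*I)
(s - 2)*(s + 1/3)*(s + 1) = s^3 - 2*s^2/3 - 7*s/3 - 2/3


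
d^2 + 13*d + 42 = (d + 6)*(d + 7)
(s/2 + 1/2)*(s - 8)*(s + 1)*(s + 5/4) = s^4/2 - 19*s^3/8 - 45*s^2/4 - 107*s/8 - 5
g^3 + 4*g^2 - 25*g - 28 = (g - 4)*(g + 1)*(g + 7)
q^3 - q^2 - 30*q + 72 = (q - 4)*(q - 3)*(q + 6)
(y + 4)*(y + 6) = y^2 + 10*y + 24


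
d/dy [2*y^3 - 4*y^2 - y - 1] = 6*y^2 - 8*y - 1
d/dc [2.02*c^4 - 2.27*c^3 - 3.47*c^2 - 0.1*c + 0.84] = 8.08*c^3 - 6.81*c^2 - 6.94*c - 0.1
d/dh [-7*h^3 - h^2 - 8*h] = -21*h^2 - 2*h - 8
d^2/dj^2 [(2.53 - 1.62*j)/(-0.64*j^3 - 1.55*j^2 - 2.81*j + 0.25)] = (3.981312*j^5 - 2.793216*j^4 - 38.198876*j^3 - 60.659262*j^2 - 64.77879*j - 39.638916)/(0.262144*j^9 + 1.90464*j^8 + 8.065728*j^7 + 20.141795*j^6 + 33.925587*j^5 + 32.21739*j^4 + 15.774791*j^3 - 5.63145*j^2 + 0.526875*j - 0.015625)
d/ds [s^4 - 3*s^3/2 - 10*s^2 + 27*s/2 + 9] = 4*s^3 - 9*s^2/2 - 20*s + 27/2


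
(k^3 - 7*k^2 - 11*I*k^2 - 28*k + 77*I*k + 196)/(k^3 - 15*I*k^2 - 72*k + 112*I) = (k - 7)/(k - 4*I)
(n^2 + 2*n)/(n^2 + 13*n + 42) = n*(n + 2)/(n^2 + 13*n + 42)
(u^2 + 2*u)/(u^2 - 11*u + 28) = u*(u + 2)/(u^2 - 11*u + 28)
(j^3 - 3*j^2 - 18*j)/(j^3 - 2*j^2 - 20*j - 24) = j*(j + 3)/(j^2 + 4*j + 4)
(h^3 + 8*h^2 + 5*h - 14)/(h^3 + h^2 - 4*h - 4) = (h^2 + 6*h - 7)/(h^2 - h - 2)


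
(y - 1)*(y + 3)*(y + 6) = y^3 + 8*y^2 + 9*y - 18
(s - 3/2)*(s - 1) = s^2 - 5*s/2 + 3/2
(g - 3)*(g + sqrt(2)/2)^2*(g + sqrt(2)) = g^4 - 3*g^3 + 2*sqrt(2)*g^3 - 6*sqrt(2)*g^2 + 5*g^2/2 - 15*g/2 + sqrt(2)*g/2 - 3*sqrt(2)/2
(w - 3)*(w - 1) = w^2 - 4*w + 3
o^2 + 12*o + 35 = (o + 5)*(o + 7)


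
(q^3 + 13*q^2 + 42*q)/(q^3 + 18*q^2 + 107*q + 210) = q/(q + 5)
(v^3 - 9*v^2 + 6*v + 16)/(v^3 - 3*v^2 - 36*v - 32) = (v - 2)/(v + 4)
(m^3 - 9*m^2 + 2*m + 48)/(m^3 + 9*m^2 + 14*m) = (m^2 - 11*m + 24)/(m*(m + 7))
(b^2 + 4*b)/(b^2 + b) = (b + 4)/(b + 1)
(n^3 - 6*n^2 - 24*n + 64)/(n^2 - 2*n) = n - 4 - 32/n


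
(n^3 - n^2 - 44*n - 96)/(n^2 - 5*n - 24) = n + 4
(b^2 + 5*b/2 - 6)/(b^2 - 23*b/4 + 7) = 2*(2*b^2 + 5*b - 12)/(4*b^2 - 23*b + 28)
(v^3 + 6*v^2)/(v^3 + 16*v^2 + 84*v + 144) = v^2/(v^2 + 10*v + 24)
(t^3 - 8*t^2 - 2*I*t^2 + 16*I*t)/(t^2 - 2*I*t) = t - 8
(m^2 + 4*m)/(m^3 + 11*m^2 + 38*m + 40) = m/(m^2 + 7*m + 10)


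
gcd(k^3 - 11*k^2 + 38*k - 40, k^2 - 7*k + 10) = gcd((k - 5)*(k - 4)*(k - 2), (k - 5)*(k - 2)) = k^2 - 7*k + 10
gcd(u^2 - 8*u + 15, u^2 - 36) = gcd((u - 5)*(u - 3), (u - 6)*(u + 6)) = 1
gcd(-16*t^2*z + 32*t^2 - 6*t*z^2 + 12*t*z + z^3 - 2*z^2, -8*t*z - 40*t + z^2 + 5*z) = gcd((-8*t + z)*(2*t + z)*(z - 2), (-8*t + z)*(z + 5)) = -8*t + z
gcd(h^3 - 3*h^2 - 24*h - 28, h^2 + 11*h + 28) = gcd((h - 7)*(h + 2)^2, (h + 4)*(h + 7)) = 1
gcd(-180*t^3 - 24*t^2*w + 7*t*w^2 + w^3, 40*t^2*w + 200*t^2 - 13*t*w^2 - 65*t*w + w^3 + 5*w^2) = 5*t - w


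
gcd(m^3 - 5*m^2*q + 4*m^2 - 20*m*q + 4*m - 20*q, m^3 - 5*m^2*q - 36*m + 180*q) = -m + 5*q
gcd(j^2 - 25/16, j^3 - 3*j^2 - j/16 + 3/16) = 1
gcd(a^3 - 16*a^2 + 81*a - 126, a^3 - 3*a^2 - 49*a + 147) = a^2 - 10*a + 21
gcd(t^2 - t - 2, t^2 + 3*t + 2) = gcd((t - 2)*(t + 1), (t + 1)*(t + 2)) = t + 1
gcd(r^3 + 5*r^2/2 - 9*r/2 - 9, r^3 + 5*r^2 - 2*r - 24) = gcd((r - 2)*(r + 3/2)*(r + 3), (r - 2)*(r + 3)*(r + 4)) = r^2 + r - 6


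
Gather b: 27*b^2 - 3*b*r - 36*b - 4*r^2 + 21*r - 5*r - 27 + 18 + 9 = 27*b^2 + b*(-3*r - 36) - 4*r^2 + 16*r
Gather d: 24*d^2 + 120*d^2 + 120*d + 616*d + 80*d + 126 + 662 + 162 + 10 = 144*d^2 + 816*d + 960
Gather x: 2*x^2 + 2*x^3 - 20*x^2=2*x^3 - 18*x^2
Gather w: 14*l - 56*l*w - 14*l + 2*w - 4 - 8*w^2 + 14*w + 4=-8*w^2 + w*(16 - 56*l)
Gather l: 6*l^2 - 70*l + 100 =6*l^2 - 70*l + 100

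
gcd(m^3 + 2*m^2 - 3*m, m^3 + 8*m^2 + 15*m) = m^2 + 3*m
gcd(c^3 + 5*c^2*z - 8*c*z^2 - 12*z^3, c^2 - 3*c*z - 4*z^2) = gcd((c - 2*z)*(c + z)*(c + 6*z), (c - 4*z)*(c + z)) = c + z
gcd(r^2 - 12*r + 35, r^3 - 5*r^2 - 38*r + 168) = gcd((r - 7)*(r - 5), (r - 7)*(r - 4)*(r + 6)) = r - 7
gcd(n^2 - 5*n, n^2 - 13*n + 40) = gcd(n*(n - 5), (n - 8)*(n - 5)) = n - 5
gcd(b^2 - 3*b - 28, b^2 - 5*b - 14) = b - 7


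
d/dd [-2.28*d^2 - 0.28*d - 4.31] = -4.56*d - 0.28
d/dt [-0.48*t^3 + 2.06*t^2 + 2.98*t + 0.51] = -1.44*t^2 + 4.12*t + 2.98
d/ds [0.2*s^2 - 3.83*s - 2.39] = 0.4*s - 3.83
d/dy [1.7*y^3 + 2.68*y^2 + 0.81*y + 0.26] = 5.1*y^2 + 5.36*y + 0.81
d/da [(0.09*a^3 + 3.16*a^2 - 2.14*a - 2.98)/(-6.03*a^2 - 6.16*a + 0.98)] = (-0.5427*a^4 - 1.1088*a^3 - 32.1052*a^2 - 29.7452*a - 20.454)/(36.3609*a^4 + 74.2896*a^3 + 26.1268*a^2 - 12.0736*a + 0.9604)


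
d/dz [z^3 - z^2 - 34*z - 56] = 3*z^2 - 2*z - 34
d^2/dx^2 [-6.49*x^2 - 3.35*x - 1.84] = -12.9800000000000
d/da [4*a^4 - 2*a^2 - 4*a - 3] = 16*a^3 - 4*a - 4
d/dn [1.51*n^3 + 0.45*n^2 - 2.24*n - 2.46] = 4.53*n^2 + 0.9*n - 2.24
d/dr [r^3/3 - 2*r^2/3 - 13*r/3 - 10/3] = r^2 - 4*r/3 - 13/3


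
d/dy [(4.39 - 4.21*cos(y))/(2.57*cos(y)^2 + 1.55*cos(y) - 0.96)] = (-10.8197*cos(y)^2 + 22.5646*cos(y) + 2.7629)*sin(y)/(6.6049*cos(y)^4 + 7.967*cos(y)^3 - 2.5319*cos(y)^2 - 2.976*cos(y) + 0.9216)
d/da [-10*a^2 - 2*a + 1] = -20*a - 2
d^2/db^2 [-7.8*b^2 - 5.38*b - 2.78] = -15.6000000000000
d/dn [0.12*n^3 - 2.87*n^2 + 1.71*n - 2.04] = 0.36*n^2 - 5.74*n + 1.71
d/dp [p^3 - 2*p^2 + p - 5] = 3*p^2 - 4*p + 1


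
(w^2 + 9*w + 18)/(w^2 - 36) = (w + 3)/(w - 6)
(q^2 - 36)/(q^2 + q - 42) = (q + 6)/(q + 7)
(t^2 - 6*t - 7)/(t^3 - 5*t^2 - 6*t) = (t - 7)/(t*(t - 6))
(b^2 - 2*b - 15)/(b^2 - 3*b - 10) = (b + 3)/(b + 2)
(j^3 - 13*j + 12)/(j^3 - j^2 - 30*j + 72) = (j^2 + 3*j - 4)/(j^2 + 2*j - 24)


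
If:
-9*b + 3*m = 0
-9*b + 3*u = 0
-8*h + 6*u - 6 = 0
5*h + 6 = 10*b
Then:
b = -9/5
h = -24/5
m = -27/5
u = -27/5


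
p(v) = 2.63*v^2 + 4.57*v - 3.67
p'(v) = 5.26*v + 4.57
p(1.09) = 4.44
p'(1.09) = 10.30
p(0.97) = 3.24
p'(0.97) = 9.67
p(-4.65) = 31.95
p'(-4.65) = -19.89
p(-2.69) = 3.07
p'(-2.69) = -9.58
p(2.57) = 25.45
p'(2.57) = 18.09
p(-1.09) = -5.53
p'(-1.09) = -1.16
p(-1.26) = -5.25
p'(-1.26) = -2.06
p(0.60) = 0.02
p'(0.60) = 7.73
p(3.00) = 33.71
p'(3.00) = 20.35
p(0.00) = -3.67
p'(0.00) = 4.57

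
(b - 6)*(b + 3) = b^2 - 3*b - 18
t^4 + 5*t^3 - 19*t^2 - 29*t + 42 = (t - 3)*(t - 1)*(t + 2)*(t + 7)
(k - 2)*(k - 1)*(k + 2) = k^3 - k^2 - 4*k + 4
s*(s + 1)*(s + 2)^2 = s^4 + 5*s^3 + 8*s^2 + 4*s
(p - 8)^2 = p^2 - 16*p + 64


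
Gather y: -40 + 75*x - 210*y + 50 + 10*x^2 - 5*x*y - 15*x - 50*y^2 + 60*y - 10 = 10*x^2 + 60*x - 50*y^2 + y*(-5*x - 150)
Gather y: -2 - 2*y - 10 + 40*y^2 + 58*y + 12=40*y^2 + 56*y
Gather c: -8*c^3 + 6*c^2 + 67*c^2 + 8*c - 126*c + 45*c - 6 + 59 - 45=-8*c^3 + 73*c^2 - 73*c + 8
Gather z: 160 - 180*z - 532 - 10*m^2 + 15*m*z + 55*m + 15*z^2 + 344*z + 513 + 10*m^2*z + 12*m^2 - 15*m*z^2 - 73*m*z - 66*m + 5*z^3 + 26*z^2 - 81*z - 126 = 2*m^2 - 11*m + 5*z^3 + z^2*(41 - 15*m) + z*(10*m^2 - 58*m + 83) + 15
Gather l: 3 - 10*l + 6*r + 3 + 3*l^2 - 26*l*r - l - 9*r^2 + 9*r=3*l^2 + l*(-26*r - 11) - 9*r^2 + 15*r + 6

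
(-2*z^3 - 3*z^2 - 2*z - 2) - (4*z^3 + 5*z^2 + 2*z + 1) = -6*z^3 - 8*z^2 - 4*z - 3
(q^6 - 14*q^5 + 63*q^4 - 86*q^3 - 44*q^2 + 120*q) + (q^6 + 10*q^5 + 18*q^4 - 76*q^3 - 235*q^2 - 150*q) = 2*q^6 - 4*q^5 + 81*q^4 - 162*q^3 - 279*q^2 - 30*q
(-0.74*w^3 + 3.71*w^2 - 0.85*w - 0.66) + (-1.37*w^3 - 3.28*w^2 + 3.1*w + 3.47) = -2.11*w^3 + 0.43*w^2 + 2.25*w + 2.81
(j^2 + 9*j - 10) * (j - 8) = j^3 + j^2 - 82*j + 80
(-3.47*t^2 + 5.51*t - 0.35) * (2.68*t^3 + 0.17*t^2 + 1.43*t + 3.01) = -9.2996*t^5 + 14.1769*t^4 - 4.9634*t^3 - 2.6249*t^2 + 16.0846*t - 1.0535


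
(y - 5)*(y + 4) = y^2 - y - 20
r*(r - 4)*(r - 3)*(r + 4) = r^4 - 3*r^3 - 16*r^2 + 48*r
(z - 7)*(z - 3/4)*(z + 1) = z^3 - 27*z^2/4 - 5*z/2 + 21/4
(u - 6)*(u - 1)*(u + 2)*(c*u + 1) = c*u^4 - 5*c*u^3 - 8*c*u^2 + 12*c*u + u^3 - 5*u^2 - 8*u + 12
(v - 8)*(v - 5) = v^2 - 13*v + 40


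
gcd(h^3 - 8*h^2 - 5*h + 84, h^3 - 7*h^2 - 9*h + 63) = h^2 - 4*h - 21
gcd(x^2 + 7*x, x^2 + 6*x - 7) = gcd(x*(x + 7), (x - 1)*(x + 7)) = x + 7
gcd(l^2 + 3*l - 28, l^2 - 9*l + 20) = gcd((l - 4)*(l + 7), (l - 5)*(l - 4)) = l - 4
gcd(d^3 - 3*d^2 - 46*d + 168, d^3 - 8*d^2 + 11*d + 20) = d - 4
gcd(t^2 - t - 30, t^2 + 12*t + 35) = t + 5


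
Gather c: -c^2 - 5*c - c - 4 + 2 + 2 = -c^2 - 6*c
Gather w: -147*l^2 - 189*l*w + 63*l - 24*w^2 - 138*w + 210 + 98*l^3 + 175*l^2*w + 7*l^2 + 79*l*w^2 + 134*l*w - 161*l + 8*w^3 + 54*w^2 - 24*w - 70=98*l^3 - 140*l^2 - 98*l + 8*w^3 + w^2*(79*l + 30) + w*(175*l^2 - 55*l - 162) + 140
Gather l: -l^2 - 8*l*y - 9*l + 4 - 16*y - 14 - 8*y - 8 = -l^2 + l*(-8*y - 9) - 24*y - 18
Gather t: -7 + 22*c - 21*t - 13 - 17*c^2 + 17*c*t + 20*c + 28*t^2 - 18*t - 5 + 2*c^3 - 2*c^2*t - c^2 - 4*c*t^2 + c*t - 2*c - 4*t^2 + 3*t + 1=2*c^3 - 18*c^2 + 40*c + t^2*(24 - 4*c) + t*(-2*c^2 + 18*c - 36) - 24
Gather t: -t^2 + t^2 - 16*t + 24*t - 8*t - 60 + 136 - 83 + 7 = 0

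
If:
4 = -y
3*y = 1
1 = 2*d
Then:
No Solution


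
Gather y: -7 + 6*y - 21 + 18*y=24*y - 28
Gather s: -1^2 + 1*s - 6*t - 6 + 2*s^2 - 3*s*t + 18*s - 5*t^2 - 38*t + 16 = 2*s^2 + s*(19 - 3*t) - 5*t^2 - 44*t + 9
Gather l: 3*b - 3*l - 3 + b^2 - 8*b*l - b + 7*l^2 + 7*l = b^2 + 2*b + 7*l^2 + l*(4 - 8*b) - 3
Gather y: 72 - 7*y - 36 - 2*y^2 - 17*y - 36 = -2*y^2 - 24*y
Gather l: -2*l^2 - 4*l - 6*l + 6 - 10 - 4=-2*l^2 - 10*l - 8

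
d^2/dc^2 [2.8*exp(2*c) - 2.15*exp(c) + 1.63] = (11.2*exp(c) - 2.15)*exp(c)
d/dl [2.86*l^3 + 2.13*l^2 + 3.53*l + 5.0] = 8.58*l^2 + 4.26*l + 3.53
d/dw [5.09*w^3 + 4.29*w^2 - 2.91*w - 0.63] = 15.27*w^2 + 8.58*w - 2.91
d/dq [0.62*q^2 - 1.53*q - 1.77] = 1.24*q - 1.53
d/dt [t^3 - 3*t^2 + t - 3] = 3*t^2 - 6*t + 1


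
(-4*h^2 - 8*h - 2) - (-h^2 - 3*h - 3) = -3*h^2 - 5*h + 1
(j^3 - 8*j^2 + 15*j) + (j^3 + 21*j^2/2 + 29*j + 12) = 2*j^3 + 5*j^2/2 + 44*j + 12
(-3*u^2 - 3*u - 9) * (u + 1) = -3*u^3 - 6*u^2 - 12*u - 9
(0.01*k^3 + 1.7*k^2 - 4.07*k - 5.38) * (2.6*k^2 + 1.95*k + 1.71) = 0.026*k^5 + 4.4395*k^4 - 7.2499*k^3 - 19.0175*k^2 - 17.4507*k - 9.1998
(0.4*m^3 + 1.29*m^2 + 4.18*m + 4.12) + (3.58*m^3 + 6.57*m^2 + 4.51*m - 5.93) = 3.98*m^3 + 7.86*m^2 + 8.69*m - 1.81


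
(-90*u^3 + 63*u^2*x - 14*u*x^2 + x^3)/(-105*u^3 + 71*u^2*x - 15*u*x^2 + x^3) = (-6*u + x)/(-7*u + x)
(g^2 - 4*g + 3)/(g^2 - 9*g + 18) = (g - 1)/(g - 6)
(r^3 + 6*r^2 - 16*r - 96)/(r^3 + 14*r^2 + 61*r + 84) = (r^2 + 2*r - 24)/(r^2 + 10*r + 21)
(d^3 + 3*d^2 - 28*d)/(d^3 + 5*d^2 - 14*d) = (d - 4)/(d - 2)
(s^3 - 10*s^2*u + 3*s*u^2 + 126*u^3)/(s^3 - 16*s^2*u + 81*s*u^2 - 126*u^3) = (s + 3*u)/(s - 3*u)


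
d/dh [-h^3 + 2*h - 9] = 2 - 3*h^2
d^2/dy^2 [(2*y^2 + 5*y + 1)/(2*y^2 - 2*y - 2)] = (7*y^3 + 9*y^2 + 12*y - 1)/(y^6 - 3*y^5 + 5*y^3 - 3*y - 1)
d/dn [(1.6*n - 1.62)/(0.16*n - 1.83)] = (4.883904 - 0.427008*n)/(0.16*n - 1.83)^3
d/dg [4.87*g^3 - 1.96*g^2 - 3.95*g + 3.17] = 14.61*g^2 - 3.92*g - 3.95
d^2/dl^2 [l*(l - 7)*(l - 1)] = 6*l - 16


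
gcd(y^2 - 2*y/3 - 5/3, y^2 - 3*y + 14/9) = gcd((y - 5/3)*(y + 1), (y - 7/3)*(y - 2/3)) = 1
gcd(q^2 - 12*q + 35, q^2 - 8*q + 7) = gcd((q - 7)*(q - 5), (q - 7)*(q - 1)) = q - 7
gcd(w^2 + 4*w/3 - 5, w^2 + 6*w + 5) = 1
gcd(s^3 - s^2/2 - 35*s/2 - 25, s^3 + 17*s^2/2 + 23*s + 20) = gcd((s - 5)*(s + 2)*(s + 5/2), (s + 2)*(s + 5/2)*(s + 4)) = s^2 + 9*s/2 + 5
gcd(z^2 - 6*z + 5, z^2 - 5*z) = z - 5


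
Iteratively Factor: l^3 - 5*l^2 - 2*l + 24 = (l + 2)*(l^2 - 7*l + 12) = (l - 4)*(l + 2)*(l - 3)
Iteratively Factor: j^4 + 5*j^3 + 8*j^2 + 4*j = (j + 1)*(j^3 + 4*j^2 + 4*j) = (j + 1)*(j + 2)*(j^2 + 2*j) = (j + 1)*(j + 2)^2*(j)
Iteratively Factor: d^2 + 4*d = (d + 4)*(d)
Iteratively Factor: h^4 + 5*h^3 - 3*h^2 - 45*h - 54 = (h + 2)*(h^3 + 3*h^2 - 9*h - 27) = (h + 2)*(h + 3)*(h^2 - 9) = (h - 3)*(h + 2)*(h + 3)*(h + 3)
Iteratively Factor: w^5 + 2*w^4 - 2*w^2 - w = (w - 1)*(w^4 + 3*w^3 + 3*w^2 + w) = (w - 1)*(w + 1)*(w^3 + 2*w^2 + w) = (w - 1)*(w + 1)^2*(w^2 + w) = (w - 1)*(w + 1)^3*(w)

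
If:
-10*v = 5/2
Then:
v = -1/4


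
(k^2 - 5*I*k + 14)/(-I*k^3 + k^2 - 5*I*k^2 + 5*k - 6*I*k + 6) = (I*k^2 + 5*k + 14*I)/(k^3 + k^2*(5 + I) + k*(6 + 5*I) + 6*I)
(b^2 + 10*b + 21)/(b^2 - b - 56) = (b + 3)/(b - 8)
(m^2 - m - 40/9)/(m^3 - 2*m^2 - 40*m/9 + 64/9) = (3*m + 5)/(3*m^2 + 2*m - 8)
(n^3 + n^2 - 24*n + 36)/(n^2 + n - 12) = (n^2 + 4*n - 12)/(n + 4)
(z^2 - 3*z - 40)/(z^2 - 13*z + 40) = (z + 5)/(z - 5)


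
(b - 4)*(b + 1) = b^2 - 3*b - 4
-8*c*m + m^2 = m*(-8*c + m)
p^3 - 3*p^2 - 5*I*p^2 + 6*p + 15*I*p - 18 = (p - 3)*(p - 6*I)*(p + I)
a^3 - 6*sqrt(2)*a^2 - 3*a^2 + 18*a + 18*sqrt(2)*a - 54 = (a - 3)*(a - 3*sqrt(2))^2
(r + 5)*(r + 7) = r^2 + 12*r + 35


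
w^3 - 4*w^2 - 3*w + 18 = (w - 3)^2*(w + 2)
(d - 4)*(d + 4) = d^2 - 16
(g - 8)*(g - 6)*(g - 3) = g^3 - 17*g^2 + 90*g - 144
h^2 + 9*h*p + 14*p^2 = (h + 2*p)*(h + 7*p)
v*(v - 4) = v^2 - 4*v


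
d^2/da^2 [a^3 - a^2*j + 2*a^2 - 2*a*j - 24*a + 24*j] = 6*a - 2*j + 4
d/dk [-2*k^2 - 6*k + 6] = -4*k - 6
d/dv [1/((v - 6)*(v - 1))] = (7 - 2*v)/(v^4 - 14*v^3 + 61*v^2 - 84*v + 36)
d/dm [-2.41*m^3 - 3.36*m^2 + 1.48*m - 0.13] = -7.23*m^2 - 6.72*m + 1.48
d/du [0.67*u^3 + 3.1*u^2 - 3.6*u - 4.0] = 2.01*u^2 + 6.2*u - 3.6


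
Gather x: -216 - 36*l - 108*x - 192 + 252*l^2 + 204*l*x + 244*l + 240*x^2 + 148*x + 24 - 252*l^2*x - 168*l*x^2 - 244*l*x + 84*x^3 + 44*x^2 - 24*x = 252*l^2 + 208*l + 84*x^3 + x^2*(284 - 168*l) + x*(-252*l^2 - 40*l + 16) - 384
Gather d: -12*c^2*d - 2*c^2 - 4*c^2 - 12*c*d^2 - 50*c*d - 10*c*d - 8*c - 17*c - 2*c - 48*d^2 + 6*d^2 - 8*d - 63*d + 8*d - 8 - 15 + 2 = -6*c^2 - 27*c + d^2*(-12*c - 42) + d*(-12*c^2 - 60*c - 63) - 21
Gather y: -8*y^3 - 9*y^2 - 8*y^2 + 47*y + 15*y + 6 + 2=-8*y^3 - 17*y^2 + 62*y + 8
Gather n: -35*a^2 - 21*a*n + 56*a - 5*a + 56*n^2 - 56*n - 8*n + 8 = -35*a^2 + 51*a + 56*n^2 + n*(-21*a - 64) + 8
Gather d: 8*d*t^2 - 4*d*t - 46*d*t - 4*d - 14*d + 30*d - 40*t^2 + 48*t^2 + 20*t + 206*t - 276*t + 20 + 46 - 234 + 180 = d*(8*t^2 - 50*t + 12) + 8*t^2 - 50*t + 12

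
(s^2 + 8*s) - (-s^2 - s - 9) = 2*s^2 + 9*s + 9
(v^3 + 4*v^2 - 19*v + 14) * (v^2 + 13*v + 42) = v^5 + 17*v^4 + 75*v^3 - 65*v^2 - 616*v + 588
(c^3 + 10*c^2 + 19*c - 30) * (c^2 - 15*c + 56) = c^5 - 5*c^4 - 75*c^3 + 245*c^2 + 1514*c - 1680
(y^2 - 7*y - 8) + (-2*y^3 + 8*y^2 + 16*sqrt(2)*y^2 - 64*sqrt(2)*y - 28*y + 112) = -2*y^3 + 9*y^2 + 16*sqrt(2)*y^2 - 64*sqrt(2)*y - 35*y + 104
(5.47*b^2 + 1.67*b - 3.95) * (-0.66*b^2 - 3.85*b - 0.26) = -3.6102*b^4 - 22.1617*b^3 - 5.2447*b^2 + 14.7733*b + 1.027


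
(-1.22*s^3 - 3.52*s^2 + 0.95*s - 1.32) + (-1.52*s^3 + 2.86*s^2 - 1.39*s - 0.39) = -2.74*s^3 - 0.66*s^2 - 0.44*s - 1.71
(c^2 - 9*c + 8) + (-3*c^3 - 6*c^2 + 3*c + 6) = -3*c^3 - 5*c^2 - 6*c + 14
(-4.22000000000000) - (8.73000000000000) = -12.9500000000000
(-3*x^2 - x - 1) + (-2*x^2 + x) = -5*x^2 - 1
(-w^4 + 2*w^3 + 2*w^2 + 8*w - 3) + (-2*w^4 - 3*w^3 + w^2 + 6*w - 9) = -3*w^4 - w^3 + 3*w^2 + 14*w - 12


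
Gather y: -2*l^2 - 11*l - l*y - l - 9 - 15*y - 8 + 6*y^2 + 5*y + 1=-2*l^2 - 12*l + 6*y^2 + y*(-l - 10) - 16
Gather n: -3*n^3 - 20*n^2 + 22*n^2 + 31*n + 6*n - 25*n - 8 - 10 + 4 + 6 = -3*n^3 + 2*n^2 + 12*n - 8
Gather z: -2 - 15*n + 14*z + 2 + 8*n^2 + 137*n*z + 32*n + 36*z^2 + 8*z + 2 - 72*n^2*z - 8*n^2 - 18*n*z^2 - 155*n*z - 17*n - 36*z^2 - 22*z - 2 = -18*n*z^2 + z*(-72*n^2 - 18*n)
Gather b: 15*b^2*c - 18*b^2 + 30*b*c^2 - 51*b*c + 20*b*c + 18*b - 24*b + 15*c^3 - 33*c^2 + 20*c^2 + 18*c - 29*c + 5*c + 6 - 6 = b^2*(15*c - 18) + b*(30*c^2 - 31*c - 6) + 15*c^3 - 13*c^2 - 6*c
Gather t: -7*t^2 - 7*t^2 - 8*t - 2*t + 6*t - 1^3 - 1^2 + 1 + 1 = -14*t^2 - 4*t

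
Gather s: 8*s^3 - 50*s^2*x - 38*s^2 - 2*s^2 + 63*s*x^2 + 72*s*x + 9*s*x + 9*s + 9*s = 8*s^3 + s^2*(-50*x - 40) + s*(63*x^2 + 81*x + 18)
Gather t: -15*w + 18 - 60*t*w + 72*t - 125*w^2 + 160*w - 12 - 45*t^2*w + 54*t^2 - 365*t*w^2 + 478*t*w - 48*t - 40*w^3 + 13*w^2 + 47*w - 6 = t^2*(54 - 45*w) + t*(-365*w^2 + 418*w + 24) - 40*w^3 - 112*w^2 + 192*w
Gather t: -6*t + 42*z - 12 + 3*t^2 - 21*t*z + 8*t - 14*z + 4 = 3*t^2 + t*(2 - 21*z) + 28*z - 8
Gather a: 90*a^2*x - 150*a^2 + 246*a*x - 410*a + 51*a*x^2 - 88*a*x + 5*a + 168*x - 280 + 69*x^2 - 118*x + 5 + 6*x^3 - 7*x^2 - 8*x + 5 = a^2*(90*x - 150) + a*(51*x^2 + 158*x - 405) + 6*x^3 + 62*x^2 + 42*x - 270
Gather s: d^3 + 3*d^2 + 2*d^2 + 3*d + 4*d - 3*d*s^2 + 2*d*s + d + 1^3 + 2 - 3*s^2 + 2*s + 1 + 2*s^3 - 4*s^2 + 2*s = d^3 + 5*d^2 + 8*d + 2*s^3 + s^2*(-3*d - 7) + s*(2*d + 4) + 4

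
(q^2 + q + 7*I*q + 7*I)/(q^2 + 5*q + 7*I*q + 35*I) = (q + 1)/(q + 5)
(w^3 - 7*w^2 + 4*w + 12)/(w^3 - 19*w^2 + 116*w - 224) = (w^3 - 7*w^2 + 4*w + 12)/(w^3 - 19*w^2 + 116*w - 224)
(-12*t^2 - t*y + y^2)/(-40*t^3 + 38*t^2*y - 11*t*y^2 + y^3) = (3*t + y)/(10*t^2 - 7*t*y + y^2)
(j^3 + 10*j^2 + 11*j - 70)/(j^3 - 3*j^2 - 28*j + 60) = (j + 7)/(j - 6)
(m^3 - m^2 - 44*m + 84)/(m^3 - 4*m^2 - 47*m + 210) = (m - 2)/(m - 5)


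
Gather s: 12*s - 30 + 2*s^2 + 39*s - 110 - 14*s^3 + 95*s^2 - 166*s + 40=-14*s^3 + 97*s^2 - 115*s - 100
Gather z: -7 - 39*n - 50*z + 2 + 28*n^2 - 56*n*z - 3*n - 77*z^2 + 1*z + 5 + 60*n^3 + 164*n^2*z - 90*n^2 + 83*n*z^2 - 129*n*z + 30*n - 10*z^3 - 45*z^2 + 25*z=60*n^3 - 62*n^2 - 12*n - 10*z^3 + z^2*(83*n - 122) + z*(164*n^2 - 185*n - 24)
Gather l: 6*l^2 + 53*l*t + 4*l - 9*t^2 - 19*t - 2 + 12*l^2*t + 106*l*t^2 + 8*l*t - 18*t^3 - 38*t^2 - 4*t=l^2*(12*t + 6) + l*(106*t^2 + 61*t + 4) - 18*t^3 - 47*t^2 - 23*t - 2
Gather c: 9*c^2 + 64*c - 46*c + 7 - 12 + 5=9*c^2 + 18*c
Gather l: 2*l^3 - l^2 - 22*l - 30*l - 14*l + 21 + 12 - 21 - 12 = 2*l^3 - l^2 - 66*l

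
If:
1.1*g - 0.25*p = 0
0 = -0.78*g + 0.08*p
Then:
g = 0.00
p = 0.00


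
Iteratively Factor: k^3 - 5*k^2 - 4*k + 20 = (k - 2)*(k^2 - 3*k - 10) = (k - 5)*(k - 2)*(k + 2)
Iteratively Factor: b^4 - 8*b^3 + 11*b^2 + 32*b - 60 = (b - 3)*(b^3 - 5*b^2 - 4*b + 20) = (b - 3)*(b + 2)*(b^2 - 7*b + 10) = (b - 3)*(b - 2)*(b + 2)*(b - 5)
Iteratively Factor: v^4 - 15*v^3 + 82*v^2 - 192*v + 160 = (v - 5)*(v^3 - 10*v^2 + 32*v - 32) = (v - 5)*(v - 4)*(v^2 - 6*v + 8) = (v - 5)*(v - 4)^2*(v - 2)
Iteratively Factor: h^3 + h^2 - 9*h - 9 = (h - 3)*(h^2 + 4*h + 3) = (h - 3)*(h + 1)*(h + 3)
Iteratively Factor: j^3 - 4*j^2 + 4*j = (j - 2)*(j^2 - 2*j) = j*(j - 2)*(j - 2)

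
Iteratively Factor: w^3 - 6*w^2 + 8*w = (w)*(w^2 - 6*w + 8) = w*(w - 2)*(w - 4)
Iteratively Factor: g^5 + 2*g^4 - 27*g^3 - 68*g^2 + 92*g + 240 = (g + 4)*(g^4 - 2*g^3 - 19*g^2 + 8*g + 60) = (g + 3)*(g + 4)*(g^3 - 5*g^2 - 4*g + 20) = (g - 2)*(g + 3)*(g + 4)*(g^2 - 3*g - 10) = (g - 2)*(g + 2)*(g + 3)*(g + 4)*(g - 5)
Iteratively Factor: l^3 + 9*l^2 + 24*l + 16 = (l + 4)*(l^2 + 5*l + 4) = (l + 4)^2*(l + 1)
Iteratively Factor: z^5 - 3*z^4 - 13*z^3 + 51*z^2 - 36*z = (z - 3)*(z^4 - 13*z^2 + 12*z) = (z - 3)^2*(z^3 + 3*z^2 - 4*z) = (z - 3)^2*(z - 1)*(z^2 + 4*z) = z*(z - 3)^2*(z - 1)*(z + 4)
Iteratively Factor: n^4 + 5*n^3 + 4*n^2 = (n)*(n^3 + 5*n^2 + 4*n) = n*(n + 1)*(n^2 + 4*n) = n^2*(n + 1)*(n + 4)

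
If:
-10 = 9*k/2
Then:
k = -20/9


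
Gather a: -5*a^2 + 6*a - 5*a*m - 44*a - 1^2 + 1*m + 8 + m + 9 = -5*a^2 + a*(-5*m - 38) + 2*m + 16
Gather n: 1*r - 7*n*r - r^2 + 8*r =-7*n*r - r^2 + 9*r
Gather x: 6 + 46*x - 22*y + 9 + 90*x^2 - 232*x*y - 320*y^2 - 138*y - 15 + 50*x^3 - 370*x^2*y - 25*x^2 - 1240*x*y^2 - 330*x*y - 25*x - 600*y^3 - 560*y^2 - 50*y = 50*x^3 + x^2*(65 - 370*y) + x*(-1240*y^2 - 562*y + 21) - 600*y^3 - 880*y^2 - 210*y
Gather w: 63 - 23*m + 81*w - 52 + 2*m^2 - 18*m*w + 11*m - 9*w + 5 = 2*m^2 - 12*m + w*(72 - 18*m) + 16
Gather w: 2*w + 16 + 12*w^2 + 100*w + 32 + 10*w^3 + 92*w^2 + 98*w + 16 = 10*w^3 + 104*w^2 + 200*w + 64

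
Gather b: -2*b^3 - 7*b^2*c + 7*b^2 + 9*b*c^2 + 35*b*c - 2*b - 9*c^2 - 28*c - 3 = -2*b^3 + b^2*(7 - 7*c) + b*(9*c^2 + 35*c - 2) - 9*c^2 - 28*c - 3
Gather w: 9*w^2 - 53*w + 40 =9*w^2 - 53*w + 40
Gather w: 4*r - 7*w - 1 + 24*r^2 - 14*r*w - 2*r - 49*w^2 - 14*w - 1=24*r^2 + 2*r - 49*w^2 + w*(-14*r - 21) - 2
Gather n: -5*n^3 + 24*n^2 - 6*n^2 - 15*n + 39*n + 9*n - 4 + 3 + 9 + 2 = -5*n^3 + 18*n^2 + 33*n + 10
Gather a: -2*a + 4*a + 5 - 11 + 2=2*a - 4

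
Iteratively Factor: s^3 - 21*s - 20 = (s + 4)*(s^2 - 4*s - 5) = (s - 5)*(s + 4)*(s + 1)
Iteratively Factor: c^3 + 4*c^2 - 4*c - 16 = (c + 2)*(c^2 + 2*c - 8) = (c - 2)*(c + 2)*(c + 4)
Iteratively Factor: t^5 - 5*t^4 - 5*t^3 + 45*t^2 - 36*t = (t - 4)*(t^4 - t^3 - 9*t^2 + 9*t) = (t - 4)*(t - 1)*(t^3 - 9*t) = (t - 4)*(t - 3)*(t - 1)*(t^2 + 3*t) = t*(t - 4)*(t - 3)*(t - 1)*(t + 3)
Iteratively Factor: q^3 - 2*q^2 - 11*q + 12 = (q - 1)*(q^2 - q - 12) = (q - 4)*(q - 1)*(q + 3)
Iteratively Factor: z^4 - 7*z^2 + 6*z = (z)*(z^3 - 7*z + 6) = z*(z - 1)*(z^2 + z - 6) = z*(z - 1)*(z + 3)*(z - 2)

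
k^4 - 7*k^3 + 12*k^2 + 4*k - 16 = (k - 4)*(k - 2)^2*(k + 1)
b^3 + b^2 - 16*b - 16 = (b - 4)*(b + 1)*(b + 4)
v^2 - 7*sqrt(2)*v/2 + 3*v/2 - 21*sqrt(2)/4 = (v + 3/2)*(v - 7*sqrt(2)/2)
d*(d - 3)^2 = d^3 - 6*d^2 + 9*d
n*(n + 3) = n^2 + 3*n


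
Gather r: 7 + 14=21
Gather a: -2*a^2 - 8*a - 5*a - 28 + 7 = -2*a^2 - 13*a - 21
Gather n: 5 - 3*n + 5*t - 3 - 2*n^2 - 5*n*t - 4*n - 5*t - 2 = -2*n^2 + n*(-5*t - 7)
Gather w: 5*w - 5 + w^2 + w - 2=w^2 + 6*w - 7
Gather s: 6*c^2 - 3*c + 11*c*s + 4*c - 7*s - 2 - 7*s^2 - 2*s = 6*c^2 + c - 7*s^2 + s*(11*c - 9) - 2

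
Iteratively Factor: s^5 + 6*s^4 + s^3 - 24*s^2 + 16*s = (s - 1)*(s^4 + 7*s^3 + 8*s^2 - 16*s) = s*(s - 1)*(s^3 + 7*s^2 + 8*s - 16) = s*(s - 1)*(s + 4)*(s^2 + 3*s - 4) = s*(s - 1)*(s + 4)^2*(s - 1)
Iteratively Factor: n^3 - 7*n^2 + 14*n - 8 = (n - 4)*(n^2 - 3*n + 2) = (n - 4)*(n - 2)*(n - 1)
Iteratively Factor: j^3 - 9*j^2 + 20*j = (j - 4)*(j^2 - 5*j) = (j - 5)*(j - 4)*(j)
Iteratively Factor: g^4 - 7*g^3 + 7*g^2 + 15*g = (g - 3)*(g^3 - 4*g^2 - 5*g) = (g - 3)*(g + 1)*(g^2 - 5*g) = (g - 5)*(g - 3)*(g + 1)*(g)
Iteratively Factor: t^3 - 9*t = (t - 3)*(t^2 + 3*t) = t*(t - 3)*(t + 3)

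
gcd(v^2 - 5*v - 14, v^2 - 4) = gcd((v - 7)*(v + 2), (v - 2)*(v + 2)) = v + 2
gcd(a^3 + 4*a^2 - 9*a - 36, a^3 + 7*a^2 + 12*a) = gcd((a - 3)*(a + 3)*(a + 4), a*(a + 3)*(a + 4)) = a^2 + 7*a + 12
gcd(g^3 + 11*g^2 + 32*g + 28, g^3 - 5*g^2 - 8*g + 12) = g + 2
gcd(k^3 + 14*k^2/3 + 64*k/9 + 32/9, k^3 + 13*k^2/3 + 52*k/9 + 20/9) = k + 2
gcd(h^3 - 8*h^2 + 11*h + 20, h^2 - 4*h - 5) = h^2 - 4*h - 5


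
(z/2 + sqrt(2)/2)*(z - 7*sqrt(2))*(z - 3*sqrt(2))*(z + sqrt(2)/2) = z^4/2 - 17*sqrt(2)*z^3/4 + 13*z^2/2 + 53*sqrt(2)*z/2 + 21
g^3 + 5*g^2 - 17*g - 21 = (g - 3)*(g + 1)*(g + 7)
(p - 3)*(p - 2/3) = p^2 - 11*p/3 + 2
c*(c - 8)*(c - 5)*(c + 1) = c^4 - 12*c^3 + 27*c^2 + 40*c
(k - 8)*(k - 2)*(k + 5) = k^3 - 5*k^2 - 34*k + 80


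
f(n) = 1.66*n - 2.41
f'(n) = 1.66000000000000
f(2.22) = 1.28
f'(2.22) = 1.66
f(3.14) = 2.80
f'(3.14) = 1.66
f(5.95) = 7.47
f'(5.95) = 1.66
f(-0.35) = -2.99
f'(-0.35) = 1.66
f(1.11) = -0.57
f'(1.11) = 1.66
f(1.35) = -0.17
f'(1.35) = 1.66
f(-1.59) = -5.05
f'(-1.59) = 1.66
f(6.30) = 8.05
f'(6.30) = 1.66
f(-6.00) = -12.37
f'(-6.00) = 1.66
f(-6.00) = -12.37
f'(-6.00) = 1.66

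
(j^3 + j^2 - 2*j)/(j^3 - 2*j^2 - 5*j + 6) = j/(j - 3)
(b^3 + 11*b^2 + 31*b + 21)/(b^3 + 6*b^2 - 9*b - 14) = (b + 3)/(b - 2)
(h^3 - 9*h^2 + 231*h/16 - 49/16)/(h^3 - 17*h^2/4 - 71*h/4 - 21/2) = (16*h^2 - 32*h + 7)/(4*(4*h^2 + 11*h + 6))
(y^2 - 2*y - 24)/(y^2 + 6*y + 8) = (y - 6)/(y + 2)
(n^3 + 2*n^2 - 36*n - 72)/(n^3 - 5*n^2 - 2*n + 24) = (n^2 - 36)/(n^2 - 7*n + 12)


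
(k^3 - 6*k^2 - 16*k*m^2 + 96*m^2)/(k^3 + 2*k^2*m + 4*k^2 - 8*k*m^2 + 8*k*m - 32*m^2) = (k^2 - 4*k*m - 6*k + 24*m)/(k^2 - 2*k*m + 4*k - 8*m)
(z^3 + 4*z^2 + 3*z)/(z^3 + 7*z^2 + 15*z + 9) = z/(z + 3)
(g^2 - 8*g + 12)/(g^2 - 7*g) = (g^2 - 8*g + 12)/(g*(g - 7))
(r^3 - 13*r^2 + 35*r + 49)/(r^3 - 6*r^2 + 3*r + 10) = (r^2 - 14*r + 49)/(r^2 - 7*r + 10)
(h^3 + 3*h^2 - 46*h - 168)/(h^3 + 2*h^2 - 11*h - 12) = (h^2 - h - 42)/(h^2 - 2*h - 3)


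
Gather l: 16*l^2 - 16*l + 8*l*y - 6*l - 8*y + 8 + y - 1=16*l^2 + l*(8*y - 22) - 7*y + 7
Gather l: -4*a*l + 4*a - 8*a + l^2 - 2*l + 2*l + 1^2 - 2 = -4*a*l - 4*a + l^2 - 1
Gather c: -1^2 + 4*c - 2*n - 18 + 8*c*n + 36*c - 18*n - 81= c*(8*n + 40) - 20*n - 100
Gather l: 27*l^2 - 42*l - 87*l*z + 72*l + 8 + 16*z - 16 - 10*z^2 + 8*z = 27*l^2 + l*(30 - 87*z) - 10*z^2 + 24*z - 8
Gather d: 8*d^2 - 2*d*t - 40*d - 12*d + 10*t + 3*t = 8*d^2 + d*(-2*t - 52) + 13*t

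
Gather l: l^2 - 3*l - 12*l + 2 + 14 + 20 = l^2 - 15*l + 36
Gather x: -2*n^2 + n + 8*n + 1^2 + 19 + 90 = -2*n^2 + 9*n + 110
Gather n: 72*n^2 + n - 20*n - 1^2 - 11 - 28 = 72*n^2 - 19*n - 40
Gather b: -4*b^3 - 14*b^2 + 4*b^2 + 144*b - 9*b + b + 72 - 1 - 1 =-4*b^3 - 10*b^2 + 136*b + 70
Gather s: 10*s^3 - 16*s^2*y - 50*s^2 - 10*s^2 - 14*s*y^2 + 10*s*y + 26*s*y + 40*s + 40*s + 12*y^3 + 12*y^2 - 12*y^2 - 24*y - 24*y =10*s^3 + s^2*(-16*y - 60) + s*(-14*y^2 + 36*y + 80) + 12*y^3 - 48*y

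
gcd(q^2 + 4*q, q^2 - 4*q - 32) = q + 4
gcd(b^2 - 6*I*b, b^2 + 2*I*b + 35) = 1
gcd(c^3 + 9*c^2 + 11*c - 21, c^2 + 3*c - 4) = c - 1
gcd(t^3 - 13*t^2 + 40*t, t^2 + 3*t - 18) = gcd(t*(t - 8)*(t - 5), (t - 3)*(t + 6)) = 1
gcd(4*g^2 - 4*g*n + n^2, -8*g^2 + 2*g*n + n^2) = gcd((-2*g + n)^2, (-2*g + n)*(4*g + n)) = 2*g - n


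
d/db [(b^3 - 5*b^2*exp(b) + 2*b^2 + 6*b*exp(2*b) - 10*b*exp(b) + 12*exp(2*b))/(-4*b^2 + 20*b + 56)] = (5*b^2*exp(b) - b^2 - 12*b*exp(2*b) - 35*b*exp(b) + 14*b + 90*exp(2*b) - 35*exp(b))/(4*(b^2 - 14*b + 49))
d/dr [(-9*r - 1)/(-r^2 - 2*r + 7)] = (9*r^2 + 18*r - 2*(r + 1)*(9*r + 1) - 63)/(r^2 + 2*r - 7)^2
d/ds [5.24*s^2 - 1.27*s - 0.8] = 10.48*s - 1.27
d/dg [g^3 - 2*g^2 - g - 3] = 3*g^2 - 4*g - 1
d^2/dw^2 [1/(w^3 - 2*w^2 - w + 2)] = 2*((2 - 3*w)*(w^3 - 2*w^2 - w + 2) + (-3*w^2 + 4*w + 1)^2)/(w^3 - 2*w^2 - w + 2)^3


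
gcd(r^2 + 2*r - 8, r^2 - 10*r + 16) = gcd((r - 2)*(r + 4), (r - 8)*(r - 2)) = r - 2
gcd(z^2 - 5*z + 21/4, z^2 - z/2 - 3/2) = z - 3/2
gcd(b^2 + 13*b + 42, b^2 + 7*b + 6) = b + 6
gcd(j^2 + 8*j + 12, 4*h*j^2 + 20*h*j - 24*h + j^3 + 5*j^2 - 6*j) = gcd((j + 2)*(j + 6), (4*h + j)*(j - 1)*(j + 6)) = j + 6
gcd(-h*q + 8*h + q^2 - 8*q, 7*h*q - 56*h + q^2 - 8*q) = q - 8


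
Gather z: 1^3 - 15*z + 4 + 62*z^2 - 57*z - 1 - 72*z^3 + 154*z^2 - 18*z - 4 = -72*z^3 + 216*z^2 - 90*z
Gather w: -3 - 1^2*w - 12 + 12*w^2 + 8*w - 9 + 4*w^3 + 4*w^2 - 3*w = 4*w^3 + 16*w^2 + 4*w - 24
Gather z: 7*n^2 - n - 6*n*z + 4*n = 7*n^2 - 6*n*z + 3*n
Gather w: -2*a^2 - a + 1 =-2*a^2 - a + 1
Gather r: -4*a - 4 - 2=-4*a - 6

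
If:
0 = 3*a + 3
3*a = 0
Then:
No Solution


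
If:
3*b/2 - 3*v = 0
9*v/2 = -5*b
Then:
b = 0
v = 0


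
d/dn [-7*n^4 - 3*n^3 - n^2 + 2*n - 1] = -28*n^3 - 9*n^2 - 2*n + 2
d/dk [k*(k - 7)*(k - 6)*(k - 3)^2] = 5*k^4 - 76*k^3 + 387*k^2 - 738*k + 378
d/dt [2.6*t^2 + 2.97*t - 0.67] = 5.2*t + 2.97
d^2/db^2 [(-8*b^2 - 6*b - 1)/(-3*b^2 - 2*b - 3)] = 2*(6*b^3 - 189*b^2 - 144*b + 31)/(27*b^6 + 54*b^5 + 117*b^4 + 116*b^3 + 117*b^2 + 54*b + 27)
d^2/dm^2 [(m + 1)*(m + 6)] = 2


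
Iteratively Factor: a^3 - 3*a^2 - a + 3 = (a - 3)*(a^2 - 1) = (a - 3)*(a + 1)*(a - 1)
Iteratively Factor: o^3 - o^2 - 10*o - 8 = (o + 1)*(o^2 - 2*o - 8) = (o - 4)*(o + 1)*(o + 2)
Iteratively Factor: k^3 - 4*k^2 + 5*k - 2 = (k - 1)*(k^2 - 3*k + 2) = (k - 1)^2*(k - 2)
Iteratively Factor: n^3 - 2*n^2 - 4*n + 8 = (n - 2)*(n^2 - 4) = (n - 2)*(n + 2)*(n - 2)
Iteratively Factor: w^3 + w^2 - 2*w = (w)*(w^2 + w - 2) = w*(w + 2)*(w - 1)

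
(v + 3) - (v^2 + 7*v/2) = -v^2 - 5*v/2 + 3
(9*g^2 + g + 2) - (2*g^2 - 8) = 7*g^2 + g + 10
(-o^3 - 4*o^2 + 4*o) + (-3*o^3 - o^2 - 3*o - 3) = -4*o^3 - 5*o^2 + o - 3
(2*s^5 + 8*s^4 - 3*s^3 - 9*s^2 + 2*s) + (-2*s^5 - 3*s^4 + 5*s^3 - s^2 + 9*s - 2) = 5*s^4 + 2*s^3 - 10*s^2 + 11*s - 2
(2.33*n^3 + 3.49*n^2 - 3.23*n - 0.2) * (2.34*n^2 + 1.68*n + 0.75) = 5.4522*n^5 + 12.081*n^4 + 0.0525000000000011*n^3 - 3.2769*n^2 - 2.7585*n - 0.15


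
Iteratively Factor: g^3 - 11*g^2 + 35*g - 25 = (g - 1)*(g^2 - 10*g + 25) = (g - 5)*(g - 1)*(g - 5)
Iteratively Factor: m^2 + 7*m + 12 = (m + 4)*(m + 3)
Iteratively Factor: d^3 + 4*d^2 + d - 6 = (d - 1)*(d^2 + 5*d + 6) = (d - 1)*(d + 3)*(d + 2)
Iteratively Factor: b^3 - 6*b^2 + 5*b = (b - 5)*(b^2 - b) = (b - 5)*(b - 1)*(b)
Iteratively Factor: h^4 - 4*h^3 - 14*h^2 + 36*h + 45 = (h - 3)*(h^3 - h^2 - 17*h - 15) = (h - 3)*(h + 3)*(h^2 - 4*h - 5) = (h - 5)*(h - 3)*(h + 3)*(h + 1)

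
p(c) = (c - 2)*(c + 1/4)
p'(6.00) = 10.25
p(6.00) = 25.00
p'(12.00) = 22.25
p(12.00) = 122.50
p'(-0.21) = -2.17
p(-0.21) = -0.09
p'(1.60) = 1.45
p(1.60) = -0.74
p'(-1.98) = -5.71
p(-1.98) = 6.89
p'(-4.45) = -10.65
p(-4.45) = 27.09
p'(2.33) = 2.91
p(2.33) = 0.85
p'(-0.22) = -2.19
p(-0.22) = -0.07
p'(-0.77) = -3.29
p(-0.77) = 1.44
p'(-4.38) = -10.51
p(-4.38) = 26.35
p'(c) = 2*c - 7/4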